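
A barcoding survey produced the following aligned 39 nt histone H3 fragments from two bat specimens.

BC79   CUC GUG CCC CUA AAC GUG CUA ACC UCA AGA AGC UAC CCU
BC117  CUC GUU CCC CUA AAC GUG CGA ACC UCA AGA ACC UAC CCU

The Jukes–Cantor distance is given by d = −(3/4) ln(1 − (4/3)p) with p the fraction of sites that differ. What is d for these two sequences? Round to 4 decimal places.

The sequences differ at positions 6 (G/U), 20 (U/G), 32 (G/C).
p = 3/39 = 0.076923.
d = −0.75 · ln(1 − (4/3)·0.076923) = −0.75 · ln(0.897436) = −0.75 · (-0.108213) = 0.0812.

0.0812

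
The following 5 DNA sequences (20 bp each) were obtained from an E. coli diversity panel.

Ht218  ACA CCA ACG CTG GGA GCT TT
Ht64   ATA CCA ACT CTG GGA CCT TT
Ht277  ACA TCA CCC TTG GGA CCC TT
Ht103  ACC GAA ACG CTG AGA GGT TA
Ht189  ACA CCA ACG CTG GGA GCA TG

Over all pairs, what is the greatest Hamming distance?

Pairwise Hamming distances:
  Ht218 vs Ht64: 3
  Ht218 vs Ht277: 6
  Ht218 vs Ht103: 6
  Ht218 vs Ht189: 2
  Ht64 vs Ht277: 6
  Ht64 vs Ht103: 9
  Ht64 vs Ht189: 5
  Ht277 vs Ht103: 11
  Ht277 vs Ht189: 7
  Ht103 vs Ht189: 7
The largest is 11, between Ht277 and Ht103.

11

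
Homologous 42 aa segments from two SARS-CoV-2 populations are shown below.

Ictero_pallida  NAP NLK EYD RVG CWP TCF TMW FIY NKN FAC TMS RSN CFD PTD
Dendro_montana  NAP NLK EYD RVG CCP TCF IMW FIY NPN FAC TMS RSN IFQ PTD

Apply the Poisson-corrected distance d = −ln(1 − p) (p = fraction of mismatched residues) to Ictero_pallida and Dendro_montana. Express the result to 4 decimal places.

0.1268

Mismatches occur at site 14 (W→C), site 19 (T→I), site 26 (K→P), site 37 (C→I), site 39 (D→Q).
p = 5/42 = 0.119048.
d = −ln(1 − 0.119048) = −ln(0.880952) = 0.1268.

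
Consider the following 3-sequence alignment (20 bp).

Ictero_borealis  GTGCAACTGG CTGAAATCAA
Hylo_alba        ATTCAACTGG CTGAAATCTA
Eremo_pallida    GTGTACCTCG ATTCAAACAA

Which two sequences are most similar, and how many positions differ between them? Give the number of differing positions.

Pairwise Hamming distances:
  Ictero_borealis vs Hylo_alba: 3
  Ictero_borealis vs Eremo_pallida: 7
  Hylo_alba vs Eremo_pallida: 10
The smallest is 3, between Ictero_borealis and Hylo_alba.

3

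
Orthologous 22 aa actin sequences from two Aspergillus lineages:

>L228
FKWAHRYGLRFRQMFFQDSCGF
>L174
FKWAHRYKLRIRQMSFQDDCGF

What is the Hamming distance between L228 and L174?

4

Mismatches occur at site 8 (G→K), site 11 (F→I), site 15 (F→S), site 19 (S→D).
That gives 4 mismatches out of 22 aligned sites, so the Hamming distance is 4.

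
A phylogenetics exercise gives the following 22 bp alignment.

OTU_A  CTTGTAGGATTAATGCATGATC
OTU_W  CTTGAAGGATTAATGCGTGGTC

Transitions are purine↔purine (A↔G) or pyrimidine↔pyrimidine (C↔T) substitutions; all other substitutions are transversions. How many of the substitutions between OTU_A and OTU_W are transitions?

Mismatches occur at site 5 (T→A, transversion), site 17 (A→G, transition), site 20 (A→G, transition).
Of the 3 differences, 2 transitions and 1 transversion, so the answer is 2.

2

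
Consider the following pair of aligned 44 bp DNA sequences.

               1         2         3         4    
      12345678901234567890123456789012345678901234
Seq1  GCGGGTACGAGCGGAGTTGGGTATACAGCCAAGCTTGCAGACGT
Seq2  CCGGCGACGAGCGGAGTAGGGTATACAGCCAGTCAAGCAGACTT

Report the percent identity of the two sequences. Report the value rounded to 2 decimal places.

Differing sites — 1:G/C; 5:G/C; 6:T/G; 18:T/A; 32:A/G; 33:G/T; 35:T/A; 36:T/A; 43:G/T.
35 of the 44 sites match, so the percent identity is 35/44 × 100 = 79.55%.

79.55%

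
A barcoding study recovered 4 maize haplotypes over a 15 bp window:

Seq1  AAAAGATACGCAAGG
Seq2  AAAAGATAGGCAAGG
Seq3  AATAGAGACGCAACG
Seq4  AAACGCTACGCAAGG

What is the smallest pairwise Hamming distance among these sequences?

Pairwise Hamming distances:
  Seq1 vs Seq2: 1
  Seq1 vs Seq3: 3
  Seq1 vs Seq4: 2
  Seq2 vs Seq3: 4
  Seq2 vs Seq4: 3
  Seq3 vs Seq4: 5
The smallest is 1, between Seq1 and Seq2.

1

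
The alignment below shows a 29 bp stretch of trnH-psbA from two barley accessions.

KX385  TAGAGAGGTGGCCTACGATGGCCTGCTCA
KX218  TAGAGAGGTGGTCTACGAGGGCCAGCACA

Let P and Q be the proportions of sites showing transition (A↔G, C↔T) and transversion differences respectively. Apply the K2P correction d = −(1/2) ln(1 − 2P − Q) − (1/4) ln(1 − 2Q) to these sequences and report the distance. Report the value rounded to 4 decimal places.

0.1526

The sequences differ at positions 12 (C/T, transition), 19 (T/G, transversion), 24 (T/A, transversion), 27 (T/A, transversion).
Of the 4 differences, 1 transition and 3 transversions over 29 sites: P = 1/29 = 0.034483, Q = 3/29 = 0.103448.
d = −0.5·ln(0.827586) − 0.25·ln(0.793104) = −0.5·(-0.189242) − 0.25·(-0.231801) = 0.1526.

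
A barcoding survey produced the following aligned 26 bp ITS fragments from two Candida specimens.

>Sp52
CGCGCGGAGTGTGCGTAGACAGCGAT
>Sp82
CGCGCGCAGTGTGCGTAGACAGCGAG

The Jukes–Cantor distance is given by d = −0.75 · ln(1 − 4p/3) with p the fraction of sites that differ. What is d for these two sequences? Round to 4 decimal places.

0.0812

Differing sites — 7:G/C; 26:T/G.
p = 2/26 = 0.076923.
d = −0.75 · ln(1 − (4/3)·0.076923) = −0.75 · ln(0.897436) = −0.75 · (-0.108213) = 0.0812.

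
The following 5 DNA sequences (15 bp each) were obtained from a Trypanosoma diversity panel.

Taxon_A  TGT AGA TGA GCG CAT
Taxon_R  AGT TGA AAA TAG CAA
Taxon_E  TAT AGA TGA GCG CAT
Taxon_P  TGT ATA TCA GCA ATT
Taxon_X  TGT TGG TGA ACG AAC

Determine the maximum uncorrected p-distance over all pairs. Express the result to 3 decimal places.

Pairwise Hamming distances:
  Taxon_A vs Taxon_R: 7
  Taxon_A vs Taxon_E: 1
  Taxon_A vs Taxon_P: 5
  Taxon_A vs Taxon_X: 5
  Taxon_R vs Taxon_E: 8
  Taxon_R vs Taxon_P: 11
  Taxon_R vs Taxon_X: 8
  Taxon_E vs Taxon_P: 6
  Taxon_E vs Taxon_X: 6
  Taxon_P vs Taxon_X: 8
The largest is 11 mismatches, between Taxon_R and Taxon_P; p = 11/15 = 0.733.

0.733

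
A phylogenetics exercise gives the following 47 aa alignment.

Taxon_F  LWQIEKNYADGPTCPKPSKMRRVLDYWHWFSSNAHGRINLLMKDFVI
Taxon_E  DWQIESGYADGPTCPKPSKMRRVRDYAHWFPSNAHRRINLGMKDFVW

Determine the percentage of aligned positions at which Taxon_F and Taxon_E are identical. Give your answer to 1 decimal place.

80.9%

Differing sites — 1:L/D; 6:K/S; 7:N/G; 24:L/R; 27:W/A; 31:S/P; 36:G/R; 41:L/G; 47:I/W.
38 of the 47 sites match, so the percent identity is 38/47 × 100 = 80.9%.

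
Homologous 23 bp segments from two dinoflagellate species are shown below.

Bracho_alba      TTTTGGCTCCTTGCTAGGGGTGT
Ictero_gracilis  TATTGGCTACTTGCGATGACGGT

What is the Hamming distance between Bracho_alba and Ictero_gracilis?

Mismatches occur at site 2 (T↔A), site 9 (C↔A), site 15 (T↔G), site 17 (G↔T), site 19 (G↔A), site 20 (G↔C), site 21 (T↔G).
That gives 7 mismatches out of 23 aligned sites, so the Hamming distance is 7.

7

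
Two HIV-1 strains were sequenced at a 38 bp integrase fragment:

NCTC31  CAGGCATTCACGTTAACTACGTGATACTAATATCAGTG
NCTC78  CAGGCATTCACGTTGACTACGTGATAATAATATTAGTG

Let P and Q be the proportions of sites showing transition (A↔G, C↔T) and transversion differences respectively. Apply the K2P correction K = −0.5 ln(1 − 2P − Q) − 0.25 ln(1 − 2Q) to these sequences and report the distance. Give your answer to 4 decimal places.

Differing sites — 15:A/G (Ti); 27:C/A (Tv); 34:C/T (Ti).
Of the 3 differences, 2 transitions and 1 transversion over 38 sites: P = 2/38 = 0.052632, Q = 1/38 = 0.026316.
d = −0.5·ln(0.868420) − 0.25·ln(0.947368) = −0.5·(-0.141080) − 0.25·(-0.054068) = 0.0841.

0.0841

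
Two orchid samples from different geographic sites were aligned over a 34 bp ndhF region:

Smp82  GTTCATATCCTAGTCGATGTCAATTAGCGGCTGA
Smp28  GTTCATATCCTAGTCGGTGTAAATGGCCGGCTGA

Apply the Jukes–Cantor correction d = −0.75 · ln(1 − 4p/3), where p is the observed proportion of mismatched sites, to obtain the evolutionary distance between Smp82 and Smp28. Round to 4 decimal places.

0.1637

The sequences differ at positions 17 (A/G), 21 (C/A), 25 (T/G), 26 (A/G), 27 (G/C).
p = 5/34 = 0.147059.
d = −0.75 · ln(1 − (4/3)·0.147059) = −0.75 · ln(0.803921) = −0.75 · (-0.218254) = 0.1637.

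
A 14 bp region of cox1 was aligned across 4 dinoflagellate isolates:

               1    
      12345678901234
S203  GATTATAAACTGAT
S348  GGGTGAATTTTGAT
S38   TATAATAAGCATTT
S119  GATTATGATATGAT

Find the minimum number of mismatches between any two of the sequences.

3

Pairwise Hamming distances:
  S203 vs S348: 7
  S203 vs S38: 6
  S203 vs S119: 3
  S348 vs S38: 12
  S348 vs S119: 7
  S38 vs S119: 8
The smallest is 3, between S203 and S119.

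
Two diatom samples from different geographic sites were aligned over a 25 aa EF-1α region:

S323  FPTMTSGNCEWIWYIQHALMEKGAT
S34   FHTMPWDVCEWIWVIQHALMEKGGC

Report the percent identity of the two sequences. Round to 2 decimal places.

Differing sites — 2:P/H; 5:T/P; 6:S/W; 7:G/D; 8:N/V; 14:Y/V; 24:A/G; 25:T/C.
17 of the 25 sites match, so the percent identity is 17/25 × 100 = 68.00%.

68.00%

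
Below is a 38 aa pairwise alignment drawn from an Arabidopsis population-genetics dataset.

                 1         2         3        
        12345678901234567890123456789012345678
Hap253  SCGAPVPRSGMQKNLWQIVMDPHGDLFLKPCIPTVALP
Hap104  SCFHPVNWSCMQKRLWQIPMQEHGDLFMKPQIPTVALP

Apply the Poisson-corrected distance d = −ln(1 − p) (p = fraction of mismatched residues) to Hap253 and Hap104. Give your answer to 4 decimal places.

Differing sites — 3:G/F; 4:A/H; 7:P/N; 8:R/W; 10:G/C; 14:N/R; 19:V/P; 21:D/Q; 22:P/E; 28:L/M; 31:C/Q.
p = 11/38 = 0.289474.
d = −ln(1 − 0.289474) = −ln(0.710526) = 0.3417.

0.3417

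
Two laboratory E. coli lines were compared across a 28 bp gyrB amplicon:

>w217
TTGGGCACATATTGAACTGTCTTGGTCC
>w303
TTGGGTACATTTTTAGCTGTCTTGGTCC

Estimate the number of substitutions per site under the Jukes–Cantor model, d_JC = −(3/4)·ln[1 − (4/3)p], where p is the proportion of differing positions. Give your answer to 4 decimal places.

The sequences differ at positions 6 (C/T), 11 (A/T), 14 (G/T), 16 (A/G).
p = 4/28 = 0.142857.
d = −0.75 · ln(1 − (4/3)·0.142857) = −0.75 · ln(0.809524) = −0.75 · (-0.211309) = 0.1585.

0.1585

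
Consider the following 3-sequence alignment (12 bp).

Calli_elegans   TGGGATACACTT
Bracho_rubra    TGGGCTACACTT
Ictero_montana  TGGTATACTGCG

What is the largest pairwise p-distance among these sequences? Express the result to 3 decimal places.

0.500

Pairwise Hamming distances:
  Calli_elegans vs Bracho_rubra: 1
  Calli_elegans vs Ictero_montana: 5
  Bracho_rubra vs Ictero_montana: 6
The largest is 6 mismatches, between Bracho_rubra and Ictero_montana; p = 6/12 = 0.500.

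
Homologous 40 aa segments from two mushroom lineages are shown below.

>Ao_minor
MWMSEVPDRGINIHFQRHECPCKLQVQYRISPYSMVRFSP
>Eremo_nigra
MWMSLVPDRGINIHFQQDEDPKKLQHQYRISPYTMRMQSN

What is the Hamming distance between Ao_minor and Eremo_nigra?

Differing sites — 5:E/L; 17:R/Q; 18:H/D; 20:C/D; 22:C/K; 26:V/H; 34:S/T; 36:V/R; 37:R/M; 38:F/Q; 40:P/N.
That gives 11 mismatches out of 40 aligned sites, so the Hamming distance is 11.

11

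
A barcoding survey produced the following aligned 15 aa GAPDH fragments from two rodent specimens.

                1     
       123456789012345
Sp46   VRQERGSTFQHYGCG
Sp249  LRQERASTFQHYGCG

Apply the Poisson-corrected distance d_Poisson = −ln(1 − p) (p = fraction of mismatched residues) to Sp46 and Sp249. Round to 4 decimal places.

Mismatches occur at site 1 (V/L), site 6 (G/A).
p = 2/15 = 0.133333.
d = −ln(1 − 0.133333) = −ln(0.866667) = 0.1431.

0.1431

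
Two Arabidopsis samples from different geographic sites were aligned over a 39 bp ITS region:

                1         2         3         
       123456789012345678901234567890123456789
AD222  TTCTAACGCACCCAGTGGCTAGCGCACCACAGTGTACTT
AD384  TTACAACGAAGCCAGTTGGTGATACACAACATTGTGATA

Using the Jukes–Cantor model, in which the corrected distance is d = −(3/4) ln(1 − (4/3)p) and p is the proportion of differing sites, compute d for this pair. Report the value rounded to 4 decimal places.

Differing sites — 3:C/A; 4:T/C; 9:C/A; 11:C/G; 17:G/T; 19:C/G; 21:A/G; 22:G/A; 23:C/T; 24:G/A; 28:C/A; 32:G/T; 36:A/G; 37:C/A; 39:T/A.
p = 15/39 = 0.384615.
d = −0.75 · ln(1 − (4/3)·0.384615) = −0.75 · ln(0.487180) = −0.75 · (-0.719122) = 0.5393.

0.5393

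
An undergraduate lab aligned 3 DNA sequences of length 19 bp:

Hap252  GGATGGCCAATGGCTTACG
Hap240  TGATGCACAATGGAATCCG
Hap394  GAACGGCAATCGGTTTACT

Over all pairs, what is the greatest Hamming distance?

Pairwise Hamming distances:
  Hap252 vs Hap240: 6
  Hap252 vs Hap394: 7
  Hap240 vs Hap394: 12
The largest is 12, between Hap240 and Hap394.

12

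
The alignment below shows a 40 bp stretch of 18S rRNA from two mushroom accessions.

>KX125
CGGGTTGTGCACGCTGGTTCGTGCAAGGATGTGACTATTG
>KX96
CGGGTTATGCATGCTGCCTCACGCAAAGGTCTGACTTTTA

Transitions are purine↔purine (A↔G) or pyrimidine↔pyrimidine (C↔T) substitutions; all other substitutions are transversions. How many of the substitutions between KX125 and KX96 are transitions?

Differing sites — 7:G/A (Ti); 12:C/T (Ti); 17:G/C (Tv); 18:T/C (Ti); 21:G/A (Ti); 22:T/C (Ti); 27:G/A (Ti); 29:A/G (Ti); 31:G/C (Tv); 37:A/T (Tv); 40:G/A (Ti).
Of the 11 differences, 8 transitions and 3 transversions, so the answer is 8.

8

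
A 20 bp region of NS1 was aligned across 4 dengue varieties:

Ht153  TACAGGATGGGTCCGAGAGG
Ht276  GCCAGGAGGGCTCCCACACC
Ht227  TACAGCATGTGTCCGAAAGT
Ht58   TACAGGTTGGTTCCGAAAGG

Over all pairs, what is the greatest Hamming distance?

Pairwise Hamming distances:
  Ht153 vs Ht276: 8
  Ht153 vs Ht227: 4
  Ht153 vs Ht58: 3
  Ht276 vs Ht227: 10
  Ht276 vs Ht58: 9
  Ht227 vs Ht58: 5
The largest is 10, between Ht276 and Ht227.

10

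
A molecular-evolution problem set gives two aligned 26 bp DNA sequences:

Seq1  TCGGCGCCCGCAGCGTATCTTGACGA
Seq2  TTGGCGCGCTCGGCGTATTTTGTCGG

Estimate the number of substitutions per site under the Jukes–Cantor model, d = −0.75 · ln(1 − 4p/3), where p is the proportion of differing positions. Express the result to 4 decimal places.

Differing sites — 2:C/T; 8:C/G; 10:G/T; 12:A/G; 19:C/T; 23:A/T; 26:A/G.
p = 7/26 = 0.269231.
d = −0.75 · ln(1 − (4/3)·0.269231) = −0.75 · ln(0.641025) = −0.75 · (-0.444687) = 0.3335.

0.3335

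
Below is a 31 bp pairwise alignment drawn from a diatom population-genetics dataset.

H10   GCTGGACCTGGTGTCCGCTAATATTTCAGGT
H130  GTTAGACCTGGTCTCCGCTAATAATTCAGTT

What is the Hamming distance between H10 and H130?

5

Differing sites — 2:C/T; 4:G/A; 13:G/C; 24:T/A; 30:G/T.
That gives 5 mismatches out of 31 aligned sites, so the Hamming distance is 5.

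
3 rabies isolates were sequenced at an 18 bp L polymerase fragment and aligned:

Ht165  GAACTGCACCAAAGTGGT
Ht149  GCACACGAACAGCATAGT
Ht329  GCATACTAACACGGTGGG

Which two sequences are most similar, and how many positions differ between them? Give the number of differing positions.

Pairwise Hamming distances:
  Ht165 vs Ht149: 9
  Ht165 vs Ht329: 9
  Ht149 vs Ht329: 7
The smallest is 7, between Ht149 and Ht329.

7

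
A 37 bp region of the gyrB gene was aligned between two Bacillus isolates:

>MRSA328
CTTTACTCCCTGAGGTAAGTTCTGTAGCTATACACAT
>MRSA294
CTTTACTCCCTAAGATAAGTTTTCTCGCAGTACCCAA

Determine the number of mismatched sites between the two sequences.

9

Mismatches occur at site 12 (G→A), site 15 (G→A), site 22 (C→T), site 24 (G→C), site 26 (A→C), site 29 (T→A), site 30 (A→G), site 34 (A→C), site 37 (T→A).
That gives 9 mismatches out of 37 aligned sites, so the Hamming distance is 9.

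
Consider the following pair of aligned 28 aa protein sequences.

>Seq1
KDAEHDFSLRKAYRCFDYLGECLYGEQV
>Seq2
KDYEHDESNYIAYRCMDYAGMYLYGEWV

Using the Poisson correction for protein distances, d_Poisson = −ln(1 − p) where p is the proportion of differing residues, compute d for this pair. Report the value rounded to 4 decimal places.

0.4418

The sequences differ at positions 3 (A/Y), 7 (F/E), 9 (L/N), 10 (R/Y), 11 (K/I), 16 (F/M), 19 (L/A), 21 (E/M), 22 (C/Y), 27 (Q/W).
p = 10/28 = 0.357143.
d = −ln(1 − 0.357143) = −ln(0.642857) = 0.4418.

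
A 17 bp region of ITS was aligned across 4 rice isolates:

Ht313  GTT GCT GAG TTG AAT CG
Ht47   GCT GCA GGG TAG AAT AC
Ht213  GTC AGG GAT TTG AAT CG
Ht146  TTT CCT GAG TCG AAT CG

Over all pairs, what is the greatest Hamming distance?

10

Pairwise Hamming distances:
  Ht313 vs Ht47: 6
  Ht313 vs Ht213: 5
  Ht313 vs Ht146: 3
  Ht47 vs Ht213: 10
  Ht47 vs Ht146: 8
  Ht213 vs Ht146: 7
The largest is 10, between Ht47 and Ht213.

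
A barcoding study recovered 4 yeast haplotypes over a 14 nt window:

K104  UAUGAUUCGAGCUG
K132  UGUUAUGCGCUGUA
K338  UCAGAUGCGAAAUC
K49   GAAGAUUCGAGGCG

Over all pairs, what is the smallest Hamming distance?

4

Pairwise Hamming distances:
  K104 vs K132: 7
  K104 vs K338: 6
  K104 vs K49: 4
  K132 vs K338: 7
  K132 vs K49: 9
  K338 vs K49: 7
The smallest is 4, between K104 and K49.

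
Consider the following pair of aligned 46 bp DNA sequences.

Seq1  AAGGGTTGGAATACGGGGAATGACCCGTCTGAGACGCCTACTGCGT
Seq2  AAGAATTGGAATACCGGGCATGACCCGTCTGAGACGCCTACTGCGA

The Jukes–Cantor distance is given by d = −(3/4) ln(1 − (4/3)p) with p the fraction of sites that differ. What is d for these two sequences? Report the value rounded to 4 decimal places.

0.1174

The sequences differ at positions 4 (G/A), 5 (G/A), 15 (G/C), 19 (A/C), 46 (T/A).
p = 5/46 = 0.108696.
d = −0.75 · ln(1 − (4/3)·0.108696) = −0.75 · ln(0.855072) = −0.75 · (-0.156570) = 0.1174.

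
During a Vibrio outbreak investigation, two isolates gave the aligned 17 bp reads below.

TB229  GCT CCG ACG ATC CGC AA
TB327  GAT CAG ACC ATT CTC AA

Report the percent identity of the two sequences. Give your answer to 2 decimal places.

Mismatches occur at site 2 (C→A), site 5 (C→A), site 9 (G→C), site 12 (C→T), site 14 (G→T).
12 of the 17 sites match, so the percent identity is 12/17 × 100 = 70.59%.

70.59%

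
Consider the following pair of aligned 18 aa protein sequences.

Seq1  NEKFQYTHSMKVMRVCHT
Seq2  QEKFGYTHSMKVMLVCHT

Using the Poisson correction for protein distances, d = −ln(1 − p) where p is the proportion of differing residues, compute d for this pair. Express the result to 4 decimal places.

0.1823

Mismatches occur at site 1 (N↔Q), site 5 (Q↔G), site 14 (R↔L).
p = 3/18 = 0.166667.
d = −ln(1 − 0.166667) = −ln(0.833333) = 0.1823.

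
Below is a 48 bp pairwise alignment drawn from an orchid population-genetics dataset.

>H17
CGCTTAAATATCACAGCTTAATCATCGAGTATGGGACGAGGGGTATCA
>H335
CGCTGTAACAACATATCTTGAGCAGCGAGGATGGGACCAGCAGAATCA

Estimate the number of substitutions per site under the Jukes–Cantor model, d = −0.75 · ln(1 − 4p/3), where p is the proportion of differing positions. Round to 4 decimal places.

0.3694

Mismatches occur at site 5 (T→G), site 6 (A→T), site 9 (T→C), site 11 (T→A), site 14 (C→T), site 16 (G→T), site 20 (A→G), site 22 (T→G), site 25 (T→G), site 30 (T→G), site 38 (G→C), site 41 (G→C), site 42 (G→A), site 44 (T→A).
p = 14/48 = 0.291667.
d = −0.75 · ln(1 − (4/3)·0.291667) = −0.75 · ln(0.611111) = −0.75 · (-0.492477) = 0.3694.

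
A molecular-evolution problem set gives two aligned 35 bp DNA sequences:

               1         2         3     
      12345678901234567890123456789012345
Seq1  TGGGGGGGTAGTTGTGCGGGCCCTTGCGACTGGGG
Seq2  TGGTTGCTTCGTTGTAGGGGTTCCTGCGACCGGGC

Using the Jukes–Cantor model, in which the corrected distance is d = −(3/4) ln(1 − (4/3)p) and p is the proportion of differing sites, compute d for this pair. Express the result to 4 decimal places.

Differing sites — 4:G/T; 5:G/T; 7:G/C; 8:G/T; 10:A/C; 16:G/A; 17:C/G; 21:C/T; 22:C/T; 24:T/C; 31:T/C; 35:G/C.
p = 12/35 = 0.342857.
d = −0.75 · ln(1 − (4/3)·0.342857) = −0.75 · ln(0.542857) = −0.75 · (-0.610909) = 0.4582.

0.4582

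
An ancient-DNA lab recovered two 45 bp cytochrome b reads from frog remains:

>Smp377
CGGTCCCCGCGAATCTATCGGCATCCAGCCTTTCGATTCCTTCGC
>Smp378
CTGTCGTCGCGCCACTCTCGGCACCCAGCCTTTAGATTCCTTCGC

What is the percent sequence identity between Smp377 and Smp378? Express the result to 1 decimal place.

80.0%

Differing sites — 2:G/T; 6:C/G; 7:C/T; 12:A/C; 13:A/C; 14:T/A; 17:A/C; 24:T/C; 34:C/A.
36 of the 45 sites match, so the percent identity is 36/45 × 100 = 80.0%.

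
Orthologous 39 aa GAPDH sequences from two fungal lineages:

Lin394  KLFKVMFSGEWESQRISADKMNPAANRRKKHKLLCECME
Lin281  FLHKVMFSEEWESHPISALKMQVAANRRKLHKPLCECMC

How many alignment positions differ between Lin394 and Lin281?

Differing sites — 1:K/F; 3:F/H; 9:G/E; 14:Q/H; 15:R/P; 19:D/L; 22:N/Q; 23:P/V; 30:K/L; 33:L/P; 39:E/C.
That gives 11 mismatches out of 39 aligned sites, so the Hamming distance is 11.

11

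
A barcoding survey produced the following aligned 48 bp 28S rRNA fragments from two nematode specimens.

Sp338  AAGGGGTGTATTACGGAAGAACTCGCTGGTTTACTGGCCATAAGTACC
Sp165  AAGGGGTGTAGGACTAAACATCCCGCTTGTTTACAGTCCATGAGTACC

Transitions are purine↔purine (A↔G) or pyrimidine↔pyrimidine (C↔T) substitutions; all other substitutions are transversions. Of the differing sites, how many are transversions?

8

Differing sites — 11:T/G (Tv); 12:T/G (Tv); 15:G/T (Tv); 16:G/A (Ti); 19:G/C (Tv); 21:A/T (Tv); 23:T/C (Ti); 28:G/T (Tv); 35:T/A (Tv); 37:G/T (Tv); 42:A/G (Ti).
Of the 11 differences, 3 transitions and 8 transversions, so the answer is 8.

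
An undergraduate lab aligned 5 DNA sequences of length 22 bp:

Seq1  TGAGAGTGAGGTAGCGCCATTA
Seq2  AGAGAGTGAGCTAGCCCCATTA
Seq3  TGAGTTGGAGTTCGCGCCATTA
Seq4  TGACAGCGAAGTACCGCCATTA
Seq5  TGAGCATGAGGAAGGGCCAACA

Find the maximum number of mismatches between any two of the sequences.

10

Pairwise Hamming distances:
  Seq1 vs Seq2: 3
  Seq1 vs Seq3: 5
  Seq1 vs Seq4: 4
  Seq1 vs Seq5: 6
  Seq2 vs Seq3: 7
  Seq2 vs Seq4: 7
  Seq2 vs Seq5: 9
  Seq3 vs Seq4: 8
  Seq3 vs Seq5: 9
  Seq4 vs Seq5: 10
The largest is 10, between Seq4 and Seq5.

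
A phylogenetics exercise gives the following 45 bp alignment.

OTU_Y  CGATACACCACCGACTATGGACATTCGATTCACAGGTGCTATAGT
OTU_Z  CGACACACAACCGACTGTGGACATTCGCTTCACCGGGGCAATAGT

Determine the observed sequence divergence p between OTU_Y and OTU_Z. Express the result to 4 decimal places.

Differing sites — 4:T/C; 9:C/A; 17:A/G; 28:A/C; 34:A/C; 37:T/G; 40:T/A.
There are 7 differences over 45 sites, so p = 7/45 = 0.1556.

0.1556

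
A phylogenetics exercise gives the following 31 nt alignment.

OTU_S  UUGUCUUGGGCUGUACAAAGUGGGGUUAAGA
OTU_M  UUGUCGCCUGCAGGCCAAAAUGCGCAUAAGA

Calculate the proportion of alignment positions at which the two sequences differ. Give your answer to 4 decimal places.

Mismatches occur at site 6 (U/G), site 7 (U/C), site 8 (G/C), site 9 (G/U), site 12 (U/A), site 14 (U/G), site 15 (A/C), site 20 (G/A), site 23 (G/C), site 25 (G/C), site 26 (U/A).
There are 11 differences over 31 sites, so p = 11/31 = 0.3548.

0.3548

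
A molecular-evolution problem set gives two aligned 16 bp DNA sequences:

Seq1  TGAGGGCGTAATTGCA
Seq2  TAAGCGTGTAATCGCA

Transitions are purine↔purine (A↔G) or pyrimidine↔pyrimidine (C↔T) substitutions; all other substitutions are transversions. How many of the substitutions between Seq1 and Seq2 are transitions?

Mismatches occur at site 2 (G/A, transition), site 5 (G/C, transversion), site 7 (C/T, transition), site 13 (T/C, transition).
Of the 4 differences, 3 transitions and 1 transversion, so the answer is 3.

3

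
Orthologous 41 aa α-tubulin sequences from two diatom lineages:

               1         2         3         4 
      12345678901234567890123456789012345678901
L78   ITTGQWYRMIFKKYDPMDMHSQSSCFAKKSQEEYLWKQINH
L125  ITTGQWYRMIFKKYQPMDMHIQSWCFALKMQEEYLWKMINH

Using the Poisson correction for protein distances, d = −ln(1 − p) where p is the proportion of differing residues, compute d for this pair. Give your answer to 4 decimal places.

The sequences differ at positions 15 (D/Q), 21 (S/I), 24 (S/W), 28 (K/L), 30 (S/M), 38 (Q/M).
p = 6/41 = 0.146341.
d = −ln(1 − 0.146341) = −ln(0.853659) = 0.1582.

0.1582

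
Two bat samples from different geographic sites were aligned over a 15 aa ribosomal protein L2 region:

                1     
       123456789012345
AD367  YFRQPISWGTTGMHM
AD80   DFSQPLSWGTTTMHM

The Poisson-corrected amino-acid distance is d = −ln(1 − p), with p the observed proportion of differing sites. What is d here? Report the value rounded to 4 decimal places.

0.3102

The sequences differ at positions 1 (Y/D), 3 (R/S), 6 (I/L), 12 (G/T).
p = 4/15 = 0.266667.
d = −ln(1 − 0.266667) = −ln(0.733333) = 0.3102.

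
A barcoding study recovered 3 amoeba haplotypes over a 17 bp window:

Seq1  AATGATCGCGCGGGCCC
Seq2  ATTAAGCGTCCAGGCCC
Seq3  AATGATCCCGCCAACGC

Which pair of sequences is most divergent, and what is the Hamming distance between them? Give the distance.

Pairwise Hamming distances:
  Seq1 vs Seq2: 6
  Seq1 vs Seq3: 5
  Seq2 vs Seq3: 10
The largest is 10, between Seq2 and Seq3.

10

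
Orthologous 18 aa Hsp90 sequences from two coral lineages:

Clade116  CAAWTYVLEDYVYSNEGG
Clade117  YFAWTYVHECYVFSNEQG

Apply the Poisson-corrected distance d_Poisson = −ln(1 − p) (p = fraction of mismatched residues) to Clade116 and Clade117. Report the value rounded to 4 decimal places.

The sequences differ at positions 1 (C/Y), 2 (A/F), 8 (L/H), 10 (D/C), 13 (Y/F), 17 (G/Q).
p = 6/18 = 0.333333.
d = −ln(1 − 0.333333) = −ln(0.666667) = 0.4055.

0.4055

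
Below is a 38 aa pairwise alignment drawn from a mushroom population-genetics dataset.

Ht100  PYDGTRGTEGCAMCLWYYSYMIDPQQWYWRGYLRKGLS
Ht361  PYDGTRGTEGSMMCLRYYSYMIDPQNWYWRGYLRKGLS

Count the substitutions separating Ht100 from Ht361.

Differing sites — 11:C/S; 12:A/M; 16:W/R; 26:Q/N.
That gives 4 mismatches out of 38 aligned sites, so the Hamming distance is 4.

4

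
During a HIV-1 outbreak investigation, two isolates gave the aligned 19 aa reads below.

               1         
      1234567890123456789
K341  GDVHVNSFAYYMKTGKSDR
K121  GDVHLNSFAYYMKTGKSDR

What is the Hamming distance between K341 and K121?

Differing sites — 5:V/L.
That gives 1 mismatch out of 19 aligned sites, so the Hamming distance is 1.

1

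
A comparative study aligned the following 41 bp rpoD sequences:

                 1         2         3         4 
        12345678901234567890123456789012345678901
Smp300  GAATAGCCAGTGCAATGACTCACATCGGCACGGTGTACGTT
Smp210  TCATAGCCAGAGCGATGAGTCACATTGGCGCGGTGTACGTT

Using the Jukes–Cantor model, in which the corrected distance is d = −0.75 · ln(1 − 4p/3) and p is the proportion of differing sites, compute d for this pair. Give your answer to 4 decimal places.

Differing sites — 1:G/T; 2:A/C; 11:T/A; 14:A/G; 19:C/G; 26:C/T; 30:A/G.
p = 7/41 = 0.170732.
d = −0.75 · ln(1 − (4/3)·0.170732) = −0.75 · ln(0.772357) = −0.75 · (-0.258308) = 0.1937.

0.1937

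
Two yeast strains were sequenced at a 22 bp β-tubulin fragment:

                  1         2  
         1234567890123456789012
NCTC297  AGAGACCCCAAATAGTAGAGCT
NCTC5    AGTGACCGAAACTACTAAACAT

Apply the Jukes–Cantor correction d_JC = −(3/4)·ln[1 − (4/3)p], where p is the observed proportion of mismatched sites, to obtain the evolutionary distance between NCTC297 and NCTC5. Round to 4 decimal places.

0.4975

The sequences differ at positions 3 (A/T), 8 (C/G), 9 (C/A), 12 (A/C), 15 (G/C), 18 (G/A), 20 (G/C), 21 (C/A).
p = 8/22 = 0.363636.
d = −0.75 · ln(1 − (4/3)·0.363636) = −0.75 · ln(0.515152) = −0.75 · (-0.663293) = 0.4975.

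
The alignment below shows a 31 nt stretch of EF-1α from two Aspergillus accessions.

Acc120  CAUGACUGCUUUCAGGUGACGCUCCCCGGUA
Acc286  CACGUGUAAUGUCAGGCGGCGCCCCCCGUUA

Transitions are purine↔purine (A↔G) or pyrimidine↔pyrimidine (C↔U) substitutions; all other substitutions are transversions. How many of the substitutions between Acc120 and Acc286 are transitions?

5

The sequences differ at positions 3 (U/C, transition), 5 (A/U, transversion), 6 (C/G, transversion), 8 (G/A, transition), 9 (C/A, transversion), 11 (U/G, transversion), 17 (U/C, transition), 19 (A/G, transition), 23 (U/C, transition), 29 (G/U, transversion).
Of the 10 differences, 5 transitions and 5 transversions, so the answer is 5.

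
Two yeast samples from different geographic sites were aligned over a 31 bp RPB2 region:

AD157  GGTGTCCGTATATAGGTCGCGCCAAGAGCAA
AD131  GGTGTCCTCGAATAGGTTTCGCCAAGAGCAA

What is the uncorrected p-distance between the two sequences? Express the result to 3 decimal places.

0.194

The sequences differ at positions 8 (G/T), 9 (T/C), 10 (A/G), 11 (T/A), 18 (C/T), 19 (G/T).
There are 6 differences over 31 sites, so p = 6/31 = 0.194.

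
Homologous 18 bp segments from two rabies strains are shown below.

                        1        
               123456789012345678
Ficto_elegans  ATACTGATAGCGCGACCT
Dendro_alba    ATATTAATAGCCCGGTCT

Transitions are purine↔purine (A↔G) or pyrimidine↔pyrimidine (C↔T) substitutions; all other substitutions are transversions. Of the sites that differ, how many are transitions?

4

The sequences differ at positions 4 (C/T, transition), 6 (G/A, transition), 12 (G/C, transversion), 15 (A/G, transition), 16 (C/T, transition).
Of the 5 differences, 4 transitions and 1 transversion, so the answer is 4.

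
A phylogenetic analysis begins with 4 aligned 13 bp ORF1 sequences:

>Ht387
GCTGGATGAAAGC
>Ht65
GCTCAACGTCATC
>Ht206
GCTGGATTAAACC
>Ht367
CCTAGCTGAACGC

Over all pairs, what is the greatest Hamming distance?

9

Pairwise Hamming distances:
  Ht387 vs Ht65: 6
  Ht387 vs Ht206: 2
  Ht387 vs Ht367: 4
  Ht65 vs Ht206: 7
  Ht65 vs Ht367: 9
  Ht206 vs Ht367: 6
The largest is 9, between Ht65 and Ht367.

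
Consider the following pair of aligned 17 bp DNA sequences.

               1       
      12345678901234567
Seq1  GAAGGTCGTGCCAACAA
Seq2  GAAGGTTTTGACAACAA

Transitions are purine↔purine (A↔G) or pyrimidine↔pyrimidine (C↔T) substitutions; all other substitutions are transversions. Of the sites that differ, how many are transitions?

1

The sequences differ at positions 7 (C/T, transition), 8 (G/T, transversion), 11 (C/A, transversion).
Of the 3 differences, 1 transition and 2 transversions, so the answer is 1.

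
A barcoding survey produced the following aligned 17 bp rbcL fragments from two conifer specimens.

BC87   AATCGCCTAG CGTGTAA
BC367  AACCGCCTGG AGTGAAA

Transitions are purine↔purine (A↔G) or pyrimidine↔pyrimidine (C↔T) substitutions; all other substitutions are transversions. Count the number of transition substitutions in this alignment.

Differing sites — 3:T/C (Ti); 9:A/G (Ti); 11:C/A (Tv); 15:T/A (Tv).
Of the 4 differences, 2 transitions and 2 transversions, so the answer is 2.

2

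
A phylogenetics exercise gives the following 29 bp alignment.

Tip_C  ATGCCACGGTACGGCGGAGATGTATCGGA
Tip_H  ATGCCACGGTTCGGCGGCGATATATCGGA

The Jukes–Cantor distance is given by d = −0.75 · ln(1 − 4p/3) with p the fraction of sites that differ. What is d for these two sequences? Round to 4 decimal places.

0.1113

Differing sites — 11:A/T; 18:A/C; 22:G/A.
p = 3/29 = 0.103448.
d = −0.75 · ln(1 − (4/3)·0.103448) = −0.75 · ln(0.862069) = −0.75 · (-0.148420) = 0.1113.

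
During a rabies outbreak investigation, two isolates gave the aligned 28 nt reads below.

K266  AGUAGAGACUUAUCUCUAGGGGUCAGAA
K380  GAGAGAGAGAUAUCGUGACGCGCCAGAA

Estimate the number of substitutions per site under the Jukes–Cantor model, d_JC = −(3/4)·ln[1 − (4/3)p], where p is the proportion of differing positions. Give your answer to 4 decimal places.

0.5565

Mismatches occur at site 1 (A/G), site 2 (G/A), site 3 (U/G), site 9 (C/G), site 10 (U/A), site 15 (U/G), site 16 (C/U), site 17 (U/G), site 19 (G/C), site 21 (G/C), site 23 (U/C).
p = 11/28 = 0.392857.
d = −0.75 · ln(1 − (4/3)·0.392857) = −0.75 · ln(0.476191) = −0.75 · (-0.741936) = 0.5565.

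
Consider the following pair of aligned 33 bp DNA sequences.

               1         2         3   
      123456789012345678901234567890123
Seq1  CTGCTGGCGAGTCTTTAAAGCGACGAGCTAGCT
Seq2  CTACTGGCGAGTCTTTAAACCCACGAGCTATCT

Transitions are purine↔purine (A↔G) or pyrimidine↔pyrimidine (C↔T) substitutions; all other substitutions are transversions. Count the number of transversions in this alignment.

3

The sequences differ at positions 3 (G/A, transition), 20 (G/C, transversion), 22 (G/C, transversion), 31 (G/T, transversion).
Of the 4 differences, 1 transition and 3 transversions, so the answer is 3.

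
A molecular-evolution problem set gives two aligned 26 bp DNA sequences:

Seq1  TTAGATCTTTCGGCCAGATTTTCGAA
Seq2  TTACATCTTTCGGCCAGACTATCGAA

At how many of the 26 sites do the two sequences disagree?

3

Mismatches occur at site 4 (G↔C), site 19 (T↔C), site 21 (T↔A).
That gives 3 mismatches out of 26 aligned sites, so the Hamming distance is 3.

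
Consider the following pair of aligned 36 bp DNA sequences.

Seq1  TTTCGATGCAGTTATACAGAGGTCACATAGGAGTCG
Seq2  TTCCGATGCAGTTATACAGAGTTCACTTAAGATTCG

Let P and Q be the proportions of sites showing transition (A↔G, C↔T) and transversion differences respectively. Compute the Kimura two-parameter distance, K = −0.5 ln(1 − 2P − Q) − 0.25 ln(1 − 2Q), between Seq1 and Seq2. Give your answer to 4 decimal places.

The sequences differ at positions 3 (T/C, transition), 22 (G/T, transversion), 27 (A/T, transversion), 30 (G/A, transition), 33 (G/T, transversion).
Of the 5 differences, 2 transitions and 3 transversions over 36 sites: P = 2/36 = 0.055556, Q = 3/36 = 0.083333.
d = −0.5·ln(0.805555) − 0.25·ln(0.833334) = −0.5·(-0.216224) − 0.25·(-0.182321) = 0.1537.

0.1537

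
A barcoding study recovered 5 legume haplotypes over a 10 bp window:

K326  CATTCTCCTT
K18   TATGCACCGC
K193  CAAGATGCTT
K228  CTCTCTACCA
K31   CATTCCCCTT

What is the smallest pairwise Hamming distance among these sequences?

Pairwise Hamming distances:
  K326 vs K18: 5
  K326 vs K193: 4
  K326 vs K228: 5
  K326 vs K31: 1
  K18 vs K193: 7
  K18 vs K228: 8
  K18 vs K31: 5
  K193 vs K228: 7
  K193 vs K31: 5
  K228 vs K31: 6
The smallest is 1, between K326 and K31.

1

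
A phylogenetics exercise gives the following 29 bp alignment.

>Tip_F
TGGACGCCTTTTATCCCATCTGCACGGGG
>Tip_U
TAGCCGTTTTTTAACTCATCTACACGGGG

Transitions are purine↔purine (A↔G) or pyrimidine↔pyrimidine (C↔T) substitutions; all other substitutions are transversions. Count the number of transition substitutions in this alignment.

5

Differing sites — 2:G/A (Ti); 4:A/C (Tv); 7:C/T (Ti); 8:C/T (Ti); 14:T/A (Tv); 16:C/T (Ti); 22:G/A (Ti).
Of the 7 differences, 5 transitions and 2 transversions, so the answer is 5.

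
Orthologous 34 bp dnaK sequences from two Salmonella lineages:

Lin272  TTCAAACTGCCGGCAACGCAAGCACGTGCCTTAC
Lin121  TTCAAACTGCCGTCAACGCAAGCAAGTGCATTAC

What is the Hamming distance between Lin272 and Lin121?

The sequences differ at positions 13 (G/T), 25 (C/A), 30 (C/A).
That gives 3 mismatches out of 34 aligned sites, so the Hamming distance is 3.

3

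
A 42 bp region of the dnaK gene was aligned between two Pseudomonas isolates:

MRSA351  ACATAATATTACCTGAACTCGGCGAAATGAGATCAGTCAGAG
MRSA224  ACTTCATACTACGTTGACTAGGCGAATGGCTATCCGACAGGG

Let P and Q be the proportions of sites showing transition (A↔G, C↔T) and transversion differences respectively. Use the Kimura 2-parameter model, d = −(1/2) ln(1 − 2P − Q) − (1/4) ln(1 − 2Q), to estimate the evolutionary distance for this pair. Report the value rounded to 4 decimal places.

0.4449

Differing sites — 3:A/T (Tv); 5:A/C (Tv); 9:T/C (Ti); 13:C/G (Tv); 15:G/T (Tv); 16:A/G (Ti); 20:C/A (Tv); 27:A/T (Tv); 28:T/G (Tv); 30:A/C (Tv); 31:G/T (Tv); 35:A/C (Tv); 37:T/A (Tv); 41:A/G (Ti).
Of the 14 differences, 3 transitions and 11 transversions over 42 sites: P = 3/42 = 0.071429, Q = 11/42 = 0.261905.
d = −0.5·ln(0.595237) − 0.25·ln(0.476190) = −0.5·(-0.518796) − 0.25·(-0.741938) = 0.4449.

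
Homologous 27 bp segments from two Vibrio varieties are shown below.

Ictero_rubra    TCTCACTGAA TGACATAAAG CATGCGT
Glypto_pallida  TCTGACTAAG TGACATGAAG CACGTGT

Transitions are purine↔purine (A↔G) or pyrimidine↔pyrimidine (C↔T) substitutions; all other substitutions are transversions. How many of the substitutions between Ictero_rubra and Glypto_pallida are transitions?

The sequences differ at positions 4 (C/G, transversion), 8 (G/A, transition), 10 (A/G, transition), 17 (A/G, transition), 23 (T/C, transition), 25 (C/T, transition).
Of the 6 differences, 5 transitions and 1 transversion, so the answer is 5.

5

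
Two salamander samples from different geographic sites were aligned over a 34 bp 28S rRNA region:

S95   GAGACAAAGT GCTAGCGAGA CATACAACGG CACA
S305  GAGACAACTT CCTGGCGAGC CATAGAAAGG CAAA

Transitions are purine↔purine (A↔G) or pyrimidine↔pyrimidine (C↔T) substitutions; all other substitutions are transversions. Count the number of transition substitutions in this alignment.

The sequences differ at positions 8 (A/C, transversion), 9 (G/T, transversion), 11 (G/C, transversion), 14 (A/G, transition), 20 (A/C, transversion), 25 (C/G, transversion), 28 (C/A, transversion), 33 (C/A, transversion).
Of the 8 differences, 1 transition and 7 transversions, so the answer is 1.

1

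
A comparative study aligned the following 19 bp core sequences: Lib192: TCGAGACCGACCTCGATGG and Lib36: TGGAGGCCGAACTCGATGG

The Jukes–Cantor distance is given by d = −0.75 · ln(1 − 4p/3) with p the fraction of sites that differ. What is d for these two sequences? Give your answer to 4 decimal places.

0.1773

Mismatches occur at site 2 (C/G), site 6 (A/G), site 11 (C/A).
p = 3/19 = 0.157895.
d = −0.75 · ln(1 − (4/3)·0.157895) = −0.75 · ln(0.789473) = −0.75 · (-0.236390) = 0.1773.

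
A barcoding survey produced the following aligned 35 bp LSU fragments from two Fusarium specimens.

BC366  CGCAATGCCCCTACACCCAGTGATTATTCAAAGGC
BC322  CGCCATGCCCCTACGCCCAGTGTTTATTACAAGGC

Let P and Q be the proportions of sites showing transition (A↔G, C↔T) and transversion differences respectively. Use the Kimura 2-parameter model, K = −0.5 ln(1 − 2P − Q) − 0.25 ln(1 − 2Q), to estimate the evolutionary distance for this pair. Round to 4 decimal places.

0.1589

The sequences differ at positions 4 (A/C, transversion), 15 (A/G, transition), 23 (A/T, transversion), 29 (C/A, transversion), 30 (A/C, transversion).
Of the 5 differences, 1 transition and 4 transversions over 35 sites: P = 1/35 = 0.028571, Q = 4/35 = 0.114286.
d = −0.5·ln(0.828572) − 0.25·ln(0.771428) = −0.5·(-0.188052) − 0.25·(-0.259512) = 0.1589.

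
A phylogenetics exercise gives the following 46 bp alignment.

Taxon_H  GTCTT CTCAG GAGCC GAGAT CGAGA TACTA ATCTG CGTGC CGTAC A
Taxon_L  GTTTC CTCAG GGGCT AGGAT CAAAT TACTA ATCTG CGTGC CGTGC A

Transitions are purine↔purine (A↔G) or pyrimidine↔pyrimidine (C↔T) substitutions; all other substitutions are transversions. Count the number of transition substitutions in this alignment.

The sequences differ at positions 3 (C/T, transition), 5 (T/C, transition), 12 (A/G, transition), 15 (C/T, transition), 16 (G/A, transition), 17 (A/G, transition), 22 (G/A, transition), 24 (G/A, transition), 25 (A/T, transversion), 44 (A/G, transition).
Of the 10 differences, 9 transitions and 1 transversion, so the answer is 9.

9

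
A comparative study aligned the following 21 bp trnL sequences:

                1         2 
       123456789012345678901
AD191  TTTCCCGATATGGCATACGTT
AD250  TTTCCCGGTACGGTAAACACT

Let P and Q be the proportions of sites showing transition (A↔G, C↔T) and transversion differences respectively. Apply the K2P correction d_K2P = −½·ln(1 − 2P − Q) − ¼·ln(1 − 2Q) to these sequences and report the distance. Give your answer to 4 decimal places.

0.3960

Mismatches occur at site 8 (A/G, transition), site 11 (T/C, transition), site 14 (C/T, transition), site 16 (T/A, transversion), site 19 (G/A, transition), site 20 (T/C, transition).
Of the 6 differences, 5 transitions and 1 transversion over 21 sites: P = 5/21 = 0.238095, Q = 1/21 = 0.047619.
d = −0.5·ln(0.476191) − 0.25·ln(0.904762) = −0.5·(-0.741936) − 0.25·(-0.100083) = 0.3960.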